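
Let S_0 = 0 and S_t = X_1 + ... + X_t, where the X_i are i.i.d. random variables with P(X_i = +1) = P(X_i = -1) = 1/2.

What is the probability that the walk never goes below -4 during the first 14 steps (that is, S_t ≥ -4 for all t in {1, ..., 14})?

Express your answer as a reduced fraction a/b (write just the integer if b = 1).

Let f(t,s) = #length-t paths at position s with S_1..S_t all ≥ -4.
f(t,s) = f(t-1,s-1) + f(t-1,s+1) for s ≥ -4; f(t,s) = 0 for s < -4.
t=0: f(0,0)=1
t=1: f(1,-1)=1 f(1,1)=1
t=2: f(2,-2)=1 f(2,0)=2 f(2,2)=1
t=3: f(3,-3)=1 f(3,-1)=3 f(3,1)=3 f(3,3)=1
t=4: f(4,-4)=1 f(4,-2)=4 f(4,0)=6 f(4,2)=4 f(4,4)=1
t=5: f(5,-3)=5 f(5,-1)=10 f(5,1)=10 f(5,3)=5 f(5,5)=1
t=6: f(6,-4)=5 f(6,-2)=15 f(6,0)=20 f(6,2)=15 f(6,4)=6 f(6,6)=1
t=7: f(7,-3)=20 f(7,-1)=35 f(7,1)=35 f(7,3)=21 f(7,5)=7 f(7,7)=1
t=8: f(8,-4)=20 f(8,-2)=55 f(8,0)=70 f(8,2)=56 f(8,4)=28 f(8,6)=8 f(8,8)=1
t=9: f(9,-3)=75 f(9,-1)=125 f(9,1)=126 f(9,3)=84 f(9,5)=36 f(9,7)=9 f(9,9)=1
t=10: f(10,-4)=75 f(10,-2)=200 f(10,0)=251 f(10,2)=210 f(10,4)=120 f(10,6)=45 f(10,8)=10 f(10,10)=1
t=11: f(11,-3)=275 f(11,-1)=451 f(11,1)=461 f(11,3)=330 f(11,5)=165 f(11,7)=55 f(11,9)=11 f(11,11)=1
t=12: f(12,-4)=275 f(12,-2)=726 f(12,0)=912 f(12,2)=791 f(12,4)=495 f(12,6)=220 f(12,8)=66 f(12,10)=12 f(12,12)=1
t=13: f(13,-3)=1001 f(13,-1)=1638 f(13,1)=1703 f(13,3)=1286 f(13,5)=715 f(13,7)=286 f(13,9)=78 f(13,11)=13 f(13,13)=1
t=14: f(14,-4)=1001 f(14,-2)=2639 f(14,0)=3341 f(14,2)=2989 f(14,4)=2001 f(14,6)=1001 f(14,8)=364 f(14,10)=91 f(14,12)=14 f(14,14)=1
Σ_s f(14,s) = 13442
P = 13442/16384 = 6721/8192

Answer: 6721/8192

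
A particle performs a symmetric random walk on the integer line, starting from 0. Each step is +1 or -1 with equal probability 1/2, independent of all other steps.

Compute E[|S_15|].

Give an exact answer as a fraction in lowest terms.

Answer: 6435/2048

Derivation:
S_15 takes values m ≡ 1 (mod 2) with |m| ≤ 15; P(S_15=m) = C(15,(15+m)/2)/2^15.
Total paths: 2^15 = 32768
Distribution: P(S=-15)=1/32768, P(S=-13)=15/32768, P(S=-11)=105/32768, P(S=-9)=455/32768, P(S=-7)=1365/32768, P(S=-5)=3003/32768, P(S=-3)=5005/32768, P(S=-1)=6435/32768, P(S=1)=6435/32768, P(S=3)=5005/32768, P(S=5)=3003/32768, P(S=7)=1365/32768, P(S=9)=455/32768, P(S=11)=105/32768, P(S=13)=15/32768, P(S=15)=1/32768
E[|S_15|] = Σ_m |m|·P(S_15=m) = 102960/32768 = 6435/2048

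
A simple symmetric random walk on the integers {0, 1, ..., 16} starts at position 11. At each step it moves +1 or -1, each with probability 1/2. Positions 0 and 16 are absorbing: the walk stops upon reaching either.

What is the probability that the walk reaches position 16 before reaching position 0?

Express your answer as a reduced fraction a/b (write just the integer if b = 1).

Answer: 11/16

Derivation:
Symmetric walk (p = 1/2): the harmonic-function argument gives P(hit 16 before 0 | start at 11) = a/N.
P = 11/16 = 11/16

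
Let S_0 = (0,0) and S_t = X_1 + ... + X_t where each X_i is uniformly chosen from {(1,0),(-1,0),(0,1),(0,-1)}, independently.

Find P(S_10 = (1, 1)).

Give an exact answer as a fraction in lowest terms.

Answer: 6615/131072

Derivation:
Let h be the number of horizontal steps (so 10-h are vertical). To end at (1,1) need (h+1)/2 right-steps and ((10-h)+1)/2 up-steps.
Sum over h with 1 ≤ h ≤ 9, h ≡ 1 (mod 2), 10-h ≡ 1 (mod 2):
h=1: C(10,1)·C(1,1)·C(9,5) = 10·1·126 = 1260
h=3: C(10,3)·C(3,2)·C(7,4) = 120·3·35 = 12600
h=5: C(10,5)·C(5,3)·C(5,3) = 252·10·10 = 25200
h=7: C(10,7)·C(7,4)·C(3,2) = 120·35·3 = 12600
h=9: C(10,9)·C(9,5)·C(1,1) = 10·126·1 = 1260
Total favorable: 52920
Total paths: 4^10 = 1048576
P = 52920/1048576 = 6615/131072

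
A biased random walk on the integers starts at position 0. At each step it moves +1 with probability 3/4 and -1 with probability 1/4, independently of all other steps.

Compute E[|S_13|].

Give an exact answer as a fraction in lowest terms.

S_13 takes values m ≡ 1 (mod 2) with |m| ≤ 13; P(S_13=m) = C(13,(13+m)/2) · (3/4)^((13+m)/2) · (1/4)^((13-m)/2).
Distribution: P(S=-13)=1/67108864, P(S=-11)=39/67108864, P(S=-9)=351/33554432, P(S=-7)=3861/33554432, P(S=-5)=57915/67108864, P(S=-3)=312741/67108864, P(S=-1)=312741/16777216, P(S=1)=938223/16777216, P(S=3)=8444007/67108864, P(S=5)=14073345/67108864, P(S=7)=8444007/33554432, P(S=9)=6908733/33554432, P(S=11)=6908733/67108864, P(S=13)=1594323/67108864
E[|S_13|] = Σ_m |m|·P(S_13=m) = 27580423/4194304

Answer: 27580423/4194304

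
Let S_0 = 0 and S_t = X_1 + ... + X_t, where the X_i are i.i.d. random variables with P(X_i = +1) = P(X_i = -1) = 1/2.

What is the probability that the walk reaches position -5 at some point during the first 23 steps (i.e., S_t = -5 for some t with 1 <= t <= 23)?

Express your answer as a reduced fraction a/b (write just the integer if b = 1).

Count via complement. Let g(t,s) = #length-t paths at position s with S_1..S_t all ≠ -5.
g(t,s) = g(t-1,s-1) + g(t-1,s+1) for s ≠ -5; g(t,-5) = 0.
t=0: g(0,0)=1
t=1: g(1,-1)=1 g(1,1)=1
t=2: g(2,-2)=1 g(2,0)=2 g(2,2)=1
t=3: g(3,-3)=1 g(3,-1)=3 g(3,1)=3 g(3,3)=1
t=4: g(4,-4)=1 g(4,-2)=4 g(4,0)=6 g(4,2)=4 g(4,4)=1
t=5: g(5,-3)=5 g(5,-1)=10 g(5,1)=10 g(5,3)=5 g(5,5)=1
t=6: g(6,-4)=5 g(6,-2)=15 g(6,0)=20 g(6,2)=15 g(6,4)=6 g(6,6)=1
t=7: g(7,-3)=20 g(7,-1)=35 g(7,1)=35 g(7,3)=21 g(7,5)=7 g(7,7)=1
t=8: g(8,-4)=20 g(8,-2)=55 g(8,0)=70 g(8,2)=56 g(8,4)=28 g(8,6)=8 g(8,8)=1
t=9: g(9,-3)=75 g(9,-1)=125 g(9,1)=126 g(9,3)=84 g(9,5)=36 g(9,7)=9 g(9,9)=1
t=10: g(10,-4)=75 g(10,-2)=200 g(10,0)=251 g(10,2)=210 g(10,4)=120 g(10,6)=45 g(10,8)=10 g(10,10)=1
t=11: g(11,-3)=275 g(11,-1)=451 g(11,1)=461 g(11,3)=330 g(11,5)=165 g(11,7)=55 g(11,9)=11 g(11,11)=1
t=12: g(12,-4)=275 g(12,-2)=726 g(12,0)=912 g(12,2)=791 g(12,4)=495 g(12,6)=220 g(12,8)=66 g(12,10)=12 g(12,12)=1
t=13: g(13,-3)=1001 g(13,-1)=1638 g(13,1)=1703 g(13,3)=1286 g(13,5)=715 g(13,7)=286 g(13,9)=78 g(13,11)=13 g(13,13)=1
t=14: g(14,-4)=1001 g(14,-2)=2639 g(14,0)=3341 g(14,2)=2989 g(14,4)=2001 g(14,6)=1001 g(14,8)=364 g(14,10)=91 g(14,12)=14 g(14,14)=1
t=15: g(15,-3)=3640 g(15,-1)=5980 g(15,1)=6330 g(15,3)=4990 g(15,5)=3002 g(15,7)=1365 g(15,9)=455 g(15,11)=105 g(15,13)=15 g(15,15)=1
t=16: g(16,-4)=3640 g(16,-2)=9620 g(16,0)=12310 g(16,2)=11320 g(16,4)=7992 g(16,6)=4367 g(16,8)=1820 g(16,10)=560 g(16,12)=120 g(16,14)=16 g(16,16)=1
t=17: g(17,-3)=13260 g(17,-1)=21930 g(17,1)=23630 g(17,3)=19312 g(17,5)=12359 g(17,7)=6187 g(17,9)=2380 g(17,11)=680 g(17,13)=136 g(17,15)=17 g(17,17)=1
t=18: g(18,-4)=13260 g(18,-2)=35190 g(18,0)=45560 g(18,2)=42942 g(18,4)=31671 g(18,6)=18546 g(18,8)=8567 g(18,10)=3060 g(18,12)=816 g(18,14)=153 g(18,16)=18 g(18,18)=1
t=19: g(19,-3)=48450 g(19,-1)=80750 g(19,1)=88502 g(19,3)=74613 g(19,5)=50217 g(19,7)=27113 g(19,9)=11627 g(19,11)=3876 g(19,13)=969 g(19,15)=171 g(19,17)=19 g(19,19)=1
t=20: g(20,-4)=48450 g(20,-2)=129200 g(20,0)=169252 g(20,2)=163115 g(20,4)=124830 g(20,6)=77330 g(20,8)=38740 g(20,10)=15503 g(20,12)=4845 g(20,14)=1140 g(20,16)=190 g(20,18)=20 g(20,20)=1
t=21: g(21,-3)=177650 g(21,-1)=298452 g(21,1)=332367 g(21,3)=287945 g(21,5)=202160 g(21,7)=116070 g(21,9)=54243 g(21,11)=20348 g(21,13)=5985 g(21,15)=1330 g(21,17)=210 g(21,19)=21 g(21,21)=1
t=22: g(22,-4)=177650 g(22,-2)=476102 g(22,0)=630819 g(22,2)=620312 g(22,4)=490105 g(22,6)=318230 g(22,8)=170313 g(22,10)=74591 g(22,12)=26333 g(22,14)=7315 g(22,16)=1540 g(22,18)=231 g(22,20)=22 g(22,22)=1
t=23: g(23,-3)=653752 g(23,-1)=1106921 g(23,1)=1251131 g(23,3)=1110417 g(23,5)=808335 g(23,7)=488543 g(23,9)=244904 g(23,11)=100924 g(23,13)=33648 g(23,15)=8855 g(23,17)=1771 g(23,19)=253 g(23,21)=23 g(23,23)=1
Paths never hitting -5: Σ_s g(23,s) = 5809478
Paths hitting -5: 2^23 - 5809478 = 2579130
P = 2579130/8388608 = 1289565/4194304

Answer: 1289565/4194304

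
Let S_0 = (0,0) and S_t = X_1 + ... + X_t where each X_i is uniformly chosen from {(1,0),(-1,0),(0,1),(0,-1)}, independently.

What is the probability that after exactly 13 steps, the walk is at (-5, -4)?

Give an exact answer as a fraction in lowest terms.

Answer: 16731/8388608

Derivation:
Let h be the number of horizontal steps (so 13-h are vertical). To end at (-5,-4) need (h-5)/2 right-steps and ((13-h)-4)/2 up-steps.
Sum over h with 5 ≤ h ≤ 9, h ≡ 1 (mod 2), 13-h ≡ 0 (mod 2):
h=5: C(13,5)·C(5,0)·C(8,2) = 1287·1·28 = 36036
h=7: C(13,7)·C(7,1)·C(6,1) = 1716·7·6 = 72072
h=9: C(13,9)·C(9,2)·C(4,0) = 715·36·1 = 25740
Total favorable: 133848
Total paths: 4^13 = 67108864
P = 133848/67108864 = 16731/8388608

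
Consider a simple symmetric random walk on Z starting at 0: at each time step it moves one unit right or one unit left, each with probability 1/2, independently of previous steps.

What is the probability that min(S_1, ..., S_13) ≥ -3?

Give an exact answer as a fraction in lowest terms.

Let f(t,s) = #length-t paths at position s with S_1..S_t all ≥ -3.
f(t,s) = f(t-1,s-1) + f(t-1,s+1) for s ≥ -3; f(t,s) = 0 for s < -3.
t=0: f(0,0)=1
t=1: f(1,-1)=1 f(1,1)=1
t=2: f(2,-2)=1 f(2,0)=2 f(2,2)=1
t=3: f(3,-3)=1 f(3,-1)=3 f(3,1)=3 f(3,3)=1
t=4: f(4,-2)=4 f(4,0)=6 f(4,2)=4 f(4,4)=1
t=5: f(5,-3)=4 f(5,-1)=10 f(5,1)=10 f(5,3)=5 f(5,5)=1
t=6: f(6,-2)=14 f(6,0)=20 f(6,2)=15 f(6,4)=6 f(6,6)=1
t=7: f(7,-3)=14 f(7,-1)=34 f(7,1)=35 f(7,3)=21 f(7,5)=7 f(7,7)=1
t=8: f(8,-2)=48 f(8,0)=69 f(8,2)=56 f(8,4)=28 f(8,6)=8 f(8,8)=1
t=9: f(9,-3)=48 f(9,-1)=117 f(9,1)=125 f(9,3)=84 f(9,5)=36 f(9,7)=9 f(9,9)=1
t=10: f(10,-2)=165 f(10,0)=242 f(10,2)=209 f(10,4)=120 f(10,6)=45 f(10,8)=10 f(10,10)=1
t=11: f(11,-3)=165 f(11,-1)=407 f(11,1)=451 f(11,3)=329 f(11,5)=165 f(11,7)=55 f(11,9)=11 f(11,11)=1
t=12: f(12,-2)=572 f(12,0)=858 f(12,2)=780 f(12,4)=494 f(12,6)=220 f(12,8)=66 f(12,10)=12 f(12,12)=1
t=13: f(13,-3)=572 f(13,-1)=1430 f(13,1)=1638 f(13,3)=1274 f(13,5)=714 f(13,7)=286 f(13,9)=78 f(13,11)=13 f(13,13)=1
Σ_s f(13,s) = 6006
P = 6006/8192 = 3003/4096

Answer: 3003/4096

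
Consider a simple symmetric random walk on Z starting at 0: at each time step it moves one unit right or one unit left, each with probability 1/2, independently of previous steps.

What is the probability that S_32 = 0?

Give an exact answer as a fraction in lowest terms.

To return to 0 after 32 steps: need exactly 16 steps of +1 and 16 of -1.
Favorable paths: C(32,16) = 601080390
Total paths: 2^32 = 4294967296
P = 601080390/4294967296 = 300540195/2147483648

Answer: 300540195/2147483648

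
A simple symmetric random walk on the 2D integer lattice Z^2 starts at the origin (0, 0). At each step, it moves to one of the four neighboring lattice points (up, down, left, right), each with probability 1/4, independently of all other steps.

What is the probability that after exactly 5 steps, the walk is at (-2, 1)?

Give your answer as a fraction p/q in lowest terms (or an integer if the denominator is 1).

Answer: 25/512

Derivation:
Let h be the number of horizontal steps (so 5-h are vertical). To end at (-2,1) need (h-2)/2 right-steps and ((5-h)+1)/2 up-steps.
Sum over h with 2 ≤ h ≤ 4, h ≡ 0 (mod 2), 5-h ≡ 1 (mod 2):
h=2: C(5,2)·C(2,0)·C(3,2) = 10·1·3 = 30
h=4: C(5,4)·C(4,1)·C(1,1) = 5·4·1 = 20
Total favorable: 50
Total paths: 4^5 = 1024
P = 50/1024 = 25/512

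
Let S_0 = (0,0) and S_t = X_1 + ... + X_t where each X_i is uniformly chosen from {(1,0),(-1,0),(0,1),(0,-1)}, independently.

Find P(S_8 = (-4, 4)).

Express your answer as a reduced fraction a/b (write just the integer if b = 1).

Answer: 35/32768

Derivation:
Let h be the number of horizontal steps (so 8-h are vertical). To end at (-4,4) need (h-4)/2 right-steps and ((8-h)+4)/2 up-steps.
Sum over h with 4 ≤ h ≤ 4, h ≡ 0 (mod 2), 8-h ≡ 0 (mod 2):
h=4: C(8,4)·C(4,0)·C(4,4) = 70·1·1 = 70
Total favorable: 70
Total paths: 4^8 = 65536
P = 70/65536 = 35/32768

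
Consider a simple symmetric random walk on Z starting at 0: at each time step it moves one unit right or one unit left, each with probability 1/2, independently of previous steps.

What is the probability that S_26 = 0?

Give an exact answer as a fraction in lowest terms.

Answer: 1300075/8388608

Derivation:
To reach position 0 after 26 steps: need 13 steps of +1 and 13 of -1.
Favorable paths: C(26,13) = 10400600
Total paths: 2^26 = 67108864
P = 10400600/67108864 = 1300075/8388608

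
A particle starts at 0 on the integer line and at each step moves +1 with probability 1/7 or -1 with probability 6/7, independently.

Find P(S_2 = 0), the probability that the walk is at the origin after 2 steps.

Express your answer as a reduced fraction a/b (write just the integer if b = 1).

Answer: 12/49

Derivation:
To be at 0 after 2 steps: need exactly 1 step of +1 and 1 of -1.
Number of such sequences: C(2,1) = 2
Each has probability (1/7)^1 · (6/7)^1 = 6/49
P = 2 · 6/49 = 12/49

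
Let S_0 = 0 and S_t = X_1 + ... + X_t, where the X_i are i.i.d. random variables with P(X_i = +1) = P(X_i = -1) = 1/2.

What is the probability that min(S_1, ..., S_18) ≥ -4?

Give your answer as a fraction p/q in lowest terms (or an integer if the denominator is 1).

Answer: 24973/32768

Derivation:
Let f(t,s) = #length-t paths at position s with S_1..S_t all ≥ -4.
f(t,s) = f(t-1,s-1) + f(t-1,s+1) for s ≥ -4; f(t,s) = 0 for s < -4.
t=0: f(0,0)=1
t=1: f(1,-1)=1 f(1,1)=1
t=2: f(2,-2)=1 f(2,0)=2 f(2,2)=1
t=3: f(3,-3)=1 f(3,-1)=3 f(3,1)=3 f(3,3)=1
t=4: f(4,-4)=1 f(4,-2)=4 f(4,0)=6 f(4,2)=4 f(4,4)=1
t=5: f(5,-3)=5 f(5,-1)=10 f(5,1)=10 f(5,3)=5 f(5,5)=1
t=6: f(6,-4)=5 f(6,-2)=15 f(6,0)=20 f(6,2)=15 f(6,4)=6 f(6,6)=1
t=7: f(7,-3)=20 f(7,-1)=35 f(7,1)=35 f(7,3)=21 f(7,5)=7 f(7,7)=1
t=8: f(8,-4)=20 f(8,-2)=55 f(8,0)=70 f(8,2)=56 f(8,4)=28 f(8,6)=8 f(8,8)=1
t=9: f(9,-3)=75 f(9,-1)=125 f(9,1)=126 f(9,3)=84 f(9,5)=36 f(9,7)=9 f(9,9)=1
t=10: f(10,-4)=75 f(10,-2)=200 f(10,0)=251 f(10,2)=210 f(10,4)=120 f(10,6)=45 f(10,8)=10 f(10,10)=1
t=11: f(11,-3)=275 f(11,-1)=451 f(11,1)=461 f(11,3)=330 f(11,5)=165 f(11,7)=55 f(11,9)=11 f(11,11)=1
t=12: f(12,-4)=275 f(12,-2)=726 f(12,0)=912 f(12,2)=791 f(12,4)=495 f(12,6)=220 f(12,8)=66 f(12,10)=12 f(12,12)=1
t=13: f(13,-3)=1001 f(13,-1)=1638 f(13,1)=1703 f(13,3)=1286 f(13,5)=715 f(13,7)=286 f(13,9)=78 f(13,11)=13 f(13,13)=1
t=14: f(14,-4)=1001 f(14,-2)=2639 f(14,0)=3341 f(14,2)=2989 f(14,4)=2001 f(14,6)=1001 f(14,8)=364 f(14,10)=91 f(14,12)=14 f(14,14)=1
t=15: f(15,-3)=3640 f(15,-1)=5980 f(15,1)=6330 f(15,3)=4990 f(15,5)=3002 f(15,7)=1365 f(15,9)=455 f(15,11)=105 f(15,13)=15 f(15,15)=1
t=16: f(16,-4)=3640 f(16,-2)=9620 f(16,0)=12310 f(16,2)=11320 f(16,4)=7992 f(16,6)=4367 f(16,8)=1820 f(16,10)=560 f(16,12)=120 f(16,14)=16 f(16,16)=1
t=17: f(17,-3)=13260 f(17,-1)=21930 f(17,1)=23630 f(17,3)=19312 f(17,5)=12359 f(17,7)=6187 f(17,9)=2380 f(17,11)=680 f(17,13)=136 f(17,15)=17 f(17,17)=1
t=18: f(18,-4)=13260 f(18,-2)=35190 f(18,0)=45560 f(18,2)=42942 f(18,4)=31671 f(18,6)=18546 f(18,8)=8567 f(18,10)=3060 f(18,12)=816 f(18,14)=153 f(18,16)=18 f(18,18)=1
Σ_s f(18,s) = 199784
P = 199784/262144 = 24973/32768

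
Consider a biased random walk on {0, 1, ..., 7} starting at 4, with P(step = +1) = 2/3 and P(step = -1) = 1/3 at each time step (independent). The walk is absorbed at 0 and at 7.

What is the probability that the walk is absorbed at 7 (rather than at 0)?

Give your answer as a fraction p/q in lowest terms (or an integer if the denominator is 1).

Answer: 120/127

Derivation:
Biased walk: p = 2/3, q = 1/3, r = q/p = 1/2
Gambler's ruin: P(hit 7 before 0 | start at 4) = (1 - r^a)/(1 - r^N)
r^4 = 1/16; r^7 = 1/128
P = (1 - 1/16) / (1 - 1/128) = 15/16 / 127/128 = 120/127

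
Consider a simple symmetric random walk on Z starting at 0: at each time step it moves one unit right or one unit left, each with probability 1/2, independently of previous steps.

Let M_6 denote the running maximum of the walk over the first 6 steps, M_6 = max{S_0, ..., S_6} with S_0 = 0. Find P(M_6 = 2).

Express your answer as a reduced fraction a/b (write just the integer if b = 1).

Let M_6 = max(S_0,...,S_6). Use the reflection principle: for j ≥ 1, #{paths with M_6 ≥ j} = #{S_6 ≥ j} + #{S_6 ≥ j+1}.
By reflection, #{M_6 ≥ 2} = #{S_6 ≥ 2} + #{S_6 ≥ 3} = 22 + 7 = 29.
#{M_6 ≥ 3} = #{S_6 ≥ 3} + #{S_6 ≥ 4} = 7 + 7 = 14.
#{M_6 = 2} = 29 - 14 = 15.
P(M_6 = 2) = 15/64 = 15/64

Answer: 15/64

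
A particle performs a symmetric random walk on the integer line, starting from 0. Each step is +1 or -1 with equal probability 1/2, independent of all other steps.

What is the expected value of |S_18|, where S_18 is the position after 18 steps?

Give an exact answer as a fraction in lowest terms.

S_18 takes values m ≡ 0 (mod 2) with |m| ≤ 18; P(S_18=m) = C(18,(18+m)/2)/2^18.
Total paths: 2^18 = 262144
Distribution: P(S=-18)=1/262144, P(S=-16)=18/262144, P(S=-14)=153/262144, P(S=-12)=816/262144, P(S=-10)=3060/262144, P(S=-8)=8568/262144, P(S=-6)=18564/262144, P(S=-4)=31824/262144, P(S=-2)=43758/262144, P(S=0)=48620/262144, P(S=2)=43758/262144, P(S=4)=31824/262144, P(S=6)=18564/262144, P(S=8)=8568/262144, P(S=10)=3060/262144, P(S=12)=816/262144, P(S=14)=153/262144, P(S=16)=18/262144, P(S=18)=1/262144
E[|S_18|] = Σ_m |m|·P(S_18=m) = 875160/262144 = 109395/32768

Answer: 109395/32768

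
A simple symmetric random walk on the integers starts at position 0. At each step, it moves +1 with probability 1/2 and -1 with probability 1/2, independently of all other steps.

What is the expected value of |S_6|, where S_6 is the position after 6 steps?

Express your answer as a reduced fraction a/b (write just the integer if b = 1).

S_6 takes values m ≡ 0 (mod 2) with |m| ≤ 6; P(S_6=m) = C(6,(6+m)/2)/2^6.
Total paths: 2^6 = 64
Distribution: P(S=-6)=1/64, P(S=-4)=6/64, P(S=-2)=15/64, P(S=0)=20/64, P(S=2)=15/64, P(S=4)=6/64, P(S=6)=1/64
E[|S_6|] = Σ_m |m|·P(S_6=m) = 120/64 = 15/8

Answer: 15/8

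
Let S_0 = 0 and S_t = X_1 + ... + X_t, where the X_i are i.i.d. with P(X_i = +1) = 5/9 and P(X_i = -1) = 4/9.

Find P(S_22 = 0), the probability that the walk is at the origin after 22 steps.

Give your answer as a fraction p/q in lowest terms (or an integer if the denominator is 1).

Answer: 48157491200000000000/328256967394537077627

Derivation:
To be at 0 after 22 steps: need exactly 11 steps of +1 and 11 of -1.
Number of such sequences: C(22,11) = 705432
Each has probability (5/9)^11 · (4/9)^11 = 204800000000000/984770902183611232881
P = 705432 · 204800000000000/984770902183611232881 = 48157491200000000000/328256967394537077627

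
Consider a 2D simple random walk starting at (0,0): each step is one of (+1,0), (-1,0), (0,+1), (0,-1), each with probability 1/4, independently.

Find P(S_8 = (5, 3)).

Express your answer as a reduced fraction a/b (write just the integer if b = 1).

Let h be the number of horizontal steps (so 8-h are vertical). To end at (5,3) need (h+5)/2 right-steps and ((8-h)+3)/2 up-steps.
Sum over h with 5 ≤ h ≤ 5, h ≡ 1 (mod 2), 8-h ≡ 1 (mod 2):
h=5: C(8,5)·C(5,5)·C(3,3) = 56·1·1 = 56
Total favorable: 56
Total paths: 4^8 = 65536
P = 56/65536 = 7/8192

Answer: 7/8192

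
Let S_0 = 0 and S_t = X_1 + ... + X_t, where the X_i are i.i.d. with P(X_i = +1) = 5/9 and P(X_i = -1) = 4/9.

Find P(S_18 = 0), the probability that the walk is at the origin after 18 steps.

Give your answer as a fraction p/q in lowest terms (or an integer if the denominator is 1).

Answer: 24893440000000000/150094635296999121

Derivation:
To be at 0 after 18 steps: need exactly 9 steps of +1 and 9 of -1.
Number of such sequences: C(18,9) = 48620
Each has probability (5/9)^9 · (4/9)^9 = 512000000000/150094635296999121
P = 48620 · 512000000000/150094635296999121 = 24893440000000000/150094635296999121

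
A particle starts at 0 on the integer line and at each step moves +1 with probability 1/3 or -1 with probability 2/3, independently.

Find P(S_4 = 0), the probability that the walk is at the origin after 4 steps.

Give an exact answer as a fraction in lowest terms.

Answer: 8/27

Derivation:
To be at 0 after 4 steps: need exactly 2 steps of +1 and 2 of -1.
Number of such sequences: C(4,2) = 6
Each has probability (1/3)^2 · (2/3)^2 = 4/81
P = 6 · 4/81 = 8/27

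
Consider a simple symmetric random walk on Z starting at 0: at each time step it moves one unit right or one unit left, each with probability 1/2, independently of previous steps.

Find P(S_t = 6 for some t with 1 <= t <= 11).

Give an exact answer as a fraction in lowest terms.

Count via complement. Let g(t,s) = #length-t paths at position s with S_1..S_t all ≠ 6.
g(t,s) = g(t-1,s-1) + g(t-1,s+1) for s ≠ 6; g(t,6) = 0.
t=0: g(0,0)=1
t=1: g(1,-1)=1 g(1,1)=1
t=2: g(2,-2)=1 g(2,0)=2 g(2,2)=1
t=3: g(3,-3)=1 g(3,-1)=3 g(3,1)=3 g(3,3)=1
t=4: g(4,-4)=1 g(4,-2)=4 g(4,0)=6 g(4,2)=4 g(4,4)=1
t=5: g(5,-5)=1 g(5,-3)=5 g(5,-1)=10 g(5,1)=10 g(5,3)=5 g(5,5)=1
t=6: g(6,-6)=1 g(6,-4)=6 g(6,-2)=15 g(6,0)=20 g(6,2)=15 g(6,4)=6
t=7: g(7,-7)=1 g(7,-5)=7 g(7,-3)=21 g(7,-1)=35 g(7,1)=35 g(7,3)=21 g(7,5)=6
t=8: g(8,-8)=1 g(8,-6)=8 g(8,-4)=28 g(8,-2)=56 g(8,0)=70 g(8,2)=56 g(8,4)=27
t=9: g(9,-9)=1 g(9,-7)=9 g(9,-5)=36 g(9,-3)=84 g(9,-1)=126 g(9,1)=126 g(9,3)=83 g(9,5)=27
t=10: g(10,-10)=1 g(10,-8)=10 g(10,-6)=45 g(10,-4)=120 g(10,-2)=210 g(10,0)=252 g(10,2)=209 g(10,4)=110
t=11: g(11,-11)=1 g(11,-9)=11 g(11,-7)=55 g(11,-5)=165 g(11,-3)=330 g(11,-1)=462 g(11,1)=461 g(11,3)=319 g(11,5)=110
Paths never hitting 6: Σ_s g(11,s) = 1914
Paths hitting 6: 2^11 - 1914 = 134
P = 134/2048 = 67/1024

Answer: 67/1024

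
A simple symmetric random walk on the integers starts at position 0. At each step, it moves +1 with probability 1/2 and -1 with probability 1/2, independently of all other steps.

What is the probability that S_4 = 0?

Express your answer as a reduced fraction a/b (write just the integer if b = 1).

Answer: 3/8

Derivation:
To return to 0 after 4 steps: need exactly 2 steps of +1 and 2 of -1.
Favorable paths: C(4,2) = 6
Total paths: 2^4 = 16
P = 6/16 = 3/8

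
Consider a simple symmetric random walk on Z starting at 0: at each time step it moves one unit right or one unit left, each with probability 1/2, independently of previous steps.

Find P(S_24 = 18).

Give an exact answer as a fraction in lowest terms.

To reach position 18 after 24 steps: need 21 steps of +1 and 3 of -1.
Favorable paths: C(24,21) = 2024
Total paths: 2^24 = 16777216
P = 2024/16777216 = 253/2097152

Answer: 253/2097152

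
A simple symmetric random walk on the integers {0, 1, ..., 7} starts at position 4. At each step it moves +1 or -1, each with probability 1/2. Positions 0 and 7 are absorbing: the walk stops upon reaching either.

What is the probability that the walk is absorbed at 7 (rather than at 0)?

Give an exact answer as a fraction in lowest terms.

Answer: 4/7

Derivation:
Symmetric walk (p = 1/2): the harmonic-function argument gives P(hit 7 before 0 | start at 4) = a/N.
P = 4/7 = 4/7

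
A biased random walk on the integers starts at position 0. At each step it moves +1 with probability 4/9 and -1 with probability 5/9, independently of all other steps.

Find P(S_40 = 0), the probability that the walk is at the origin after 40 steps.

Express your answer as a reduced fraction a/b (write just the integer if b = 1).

Answer: 1606028464488448000000000000000000000/16423203268260658146231467800709255289

Derivation:
To be at 0 after 40 steps: need exactly 20 steps of +1 and 20 of -1.
Number of such sequences: C(40,20) = 137846528820
Each has probability (4/9)^20 · (5/9)^20 = 104857600000000000000000000/147808829414345923316083210206383297601
P = 137846528820 · 104857600000000000000000000/147808829414345923316083210206383297601 = 1606028464488448000000000000000000000/16423203268260658146231467800709255289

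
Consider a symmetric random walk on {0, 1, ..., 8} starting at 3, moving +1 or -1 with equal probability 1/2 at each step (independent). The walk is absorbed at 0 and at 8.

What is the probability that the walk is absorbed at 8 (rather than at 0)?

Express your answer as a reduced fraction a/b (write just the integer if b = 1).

Answer: 3/8

Derivation:
Symmetric walk (p = 1/2): the harmonic-function argument gives P(hit 8 before 0 | start at 3) = a/N.
P = 3/8 = 3/8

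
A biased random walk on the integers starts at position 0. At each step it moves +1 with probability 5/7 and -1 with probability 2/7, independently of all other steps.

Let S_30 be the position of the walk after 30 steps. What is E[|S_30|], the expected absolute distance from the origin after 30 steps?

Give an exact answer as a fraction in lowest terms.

Answer: 290274166172416241576802870/22539340290692258087863249

Derivation:
S_30 takes values m ≡ 0 (mod 2) with |m| ≤ 30; P(S_30=m) = C(30,(30+m)/2) · (5/7)^((30+m)/2) · (2/7)^((30-m)/2).
Distribution: P(S=-30)=1073741824/22539340290692258087863249, P(S=-28)=80530636800/22539340290692258087863249, P(S=-26)=2919235584000/22539340290692258087863249, P(S=-24)=9730785280000/3219905755813179726837607, P(S=-22)=164207001600000/3219905755813179726837607, P(S=-20)=2134691020800000/3219905755813179726837607, P(S=-18)=22236364800000000/3219905755813179726837607, P(S=-16)=1334181888000000000/22539340290692258087863249, P(S=-14)=9589432320000000000/22539340290692258087863249, P(S=-12)=58602086400000000000/22539340290692258087863249, P(S=-10)=43951564800000000000/3219905755813179726837607, P(S=-8)=199779840000000000000/3219905755813179726837607, P(S=-6)=790795200000000000000/3219905755813179726837607, P(S=-4)=2737368000000000000000/3219905755813179726837607, P(S=-2)=58169070000000000000000/22539340290692258087863249, P(S=0)=155117520000000000000000/22539340290692258087863249, P(S=2)=363556687500000000000000/22539340290692258087863249, P(S=4)=106928437500000000000000/3219905755813179726837607, P(S=6)=193065234375000000000000/3219905755813179726837607, P(S=8)=304839843750000000000000/3219905755813179726837607, P(S=10)=419154785156250000000000/3219905755813179726837607, P(S=12)=3492956542968750000000000/22539340290692258087863249, P(S=14)=3572341918945312500000000/22539340290692258087863249, P(S=16)=3106384277343750000000000/22539340290692258087863249, P(S=18)=323581695556640625000000/3219905755813179726837607, P(S=20)=194149017333984375000000/3219905755813179726837607, P(S=22)=93340873718261718750000/3219905755813179726837607, P(S=24)=34570693969726562500000/3219905755813179726837607, P(S=26)=64820051193237304687500/22539340290692258087863249, P(S=28)=11175870895385742187500/22539340290692258087863249, P(S=30)=931322574615478515625/22539340290692258087863249
E[|S_30|] = Σ_m |m|·P(S_30=m) = 290274166172416241576802870/22539340290692258087863249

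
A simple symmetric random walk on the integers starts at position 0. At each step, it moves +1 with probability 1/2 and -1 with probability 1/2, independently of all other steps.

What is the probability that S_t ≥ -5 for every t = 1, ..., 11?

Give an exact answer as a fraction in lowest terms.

Let f(t,s) = #length-t paths at position s with S_1..S_t all ≥ -5.
f(t,s) = f(t-1,s-1) + f(t-1,s+1) for s ≥ -5; f(t,s) = 0 for s < -5.
t=0: f(0,0)=1
t=1: f(1,-1)=1 f(1,1)=1
t=2: f(2,-2)=1 f(2,0)=2 f(2,2)=1
t=3: f(3,-3)=1 f(3,-1)=3 f(3,1)=3 f(3,3)=1
t=4: f(4,-4)=1 f(4,-2)=4 f(4,0)=6 f(4,2)=4 f(4,4)=1
t=5: f(5,-5)=1 f(5,-3)=5 f(5,-1)=10 f(5,1)=10 f(5,3)=5 f(5,5)=1
t=6: f(6,-4)=6 f(6,-2)=15 f(6,0)=20 f(6,2)=15 f(6,4)=6 f(6,6)=1
t=7: f(7,-5)=6 f(7,-3)=21 f(7,-1)=35 f(7,1)=35 f(7,3)=21 f(7,5)=7 f(7,7)=1
t=8: f(8,-4)=27 f(8,-2)=56 f(8,0)=70 f(8,2)=56 f(8,4)=28 f(8,6)=8 f(8,8)=1
t=9: f(9,-5)=27 f(9,-3)=83 f(9,-1)=126 f(9,1)=126 f(9,3)=84 f(9,5)=36 f(9,7)=9 f(9,9)=1
t=10: f(10,-4)=110 f(10,-2)=209 f(10,0)=252 f(10,2)=210 f(10,4)=120 f(10,6)=45 f(10,8)=10 f(10,10)=1
t=11: f(11,-5)=110 f(11,-3)=319 f(11,-1)=461 f(11,1)=462 f(11,3)=330 f(11,5)=165 f(11,7)=55 f(11,9)=11 f(11,11)=1
Σ_s f(11,s) = 1914
P = 1914/2048 = 957/1024

Answer: 957/1024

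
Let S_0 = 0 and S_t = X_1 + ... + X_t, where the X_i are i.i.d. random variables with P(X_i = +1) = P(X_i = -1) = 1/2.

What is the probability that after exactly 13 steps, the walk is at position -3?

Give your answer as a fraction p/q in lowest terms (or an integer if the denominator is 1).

Answer: 1287/8192

Derivation:
To reach position -3 after 13 steps: need 5 steps of +1 and 8 of -1.
Favorable paths: C(13,5) = 1287
Total paths: 2^13 = 8192
P = 1287/8192 = 1287/8192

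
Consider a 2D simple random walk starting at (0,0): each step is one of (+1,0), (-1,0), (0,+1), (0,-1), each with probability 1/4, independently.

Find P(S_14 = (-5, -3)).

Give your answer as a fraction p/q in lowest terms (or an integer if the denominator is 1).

Answer: 273273/67108864

Derivation:
Let h be the number of horizontal steps (so 14-h are vertical). To end at (-5,-3) need (h-5)/2 right-steps and ((14-h)-3)/2 up-steps.
Sum over h with 5 ≤ h ≤ 11, h ≡ 1 (mod 2), 14-h ≡ 1 (mod 2):
h=5: C(14,5)·C(5,0)·C(9,3) = 2002·1·84 = 168168
h=7: C(14,7)·C(7,1)·C(7,2) = 3432·7·21 = 504504
h=9: C(14,9)·C(9,2)·C(5,1) = 2002·36·5 = 360360
h=11: C(14,11)·C(11,3)·C(3,0) = 364·165·1 = 60060
Total favorable: 1093092
Total paths: 4^14 = 268435456
P = 1093092/268435456 = 273273/67108864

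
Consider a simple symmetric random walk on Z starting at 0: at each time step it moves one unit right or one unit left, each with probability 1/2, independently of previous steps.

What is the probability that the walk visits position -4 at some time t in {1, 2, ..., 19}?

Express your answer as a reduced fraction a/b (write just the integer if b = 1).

Count via complement. Let g(t,s) = #length-t paths at position s with S_1..S_t all ≠ -4.
g(t,s) = g(t-1,s-1) + g(t-1,s+1) for s ≠ -4; g(t,-4) = 0.
t=0: g(0,0)=1
t=1: g(1,-1)=1 g(1,1)=1
t=2: g(2,-2)=1 g(2,0)=2 g(2,2)=1
t=3: g(3,-3)=1 g(3,-1)=3 g(3,1)=3 g(3,3)=1
t=4: g(4,-2)=4 g(4,0)=6 g(4,2)=4 g(4,4)=1
t=5: g(5,-3)=4 g(5,-1)=10 g(5,1)=10 g(5,3)=5 g(5,5)=1
t=6: g(6,-2)=14 g(6,0)=20 g(6,2)=15 g(6,4)=6 g(6,6)=1
t=7: g(7,-3)=14 g(7,-1)=34 g(7,1)=35 g(7,3)=21 g(7,5)=7 g(7,7)=1
t=8: g(8,-2)=48 g(8,0)=69 g(8,2)=56 g(8,4)=28 g(8,6)=8 g(8,8)=1
t=9: g(9,-3)=48 g(9,-1)=117 g(9,1)=125 g(9,3)=84 g(9,5)=36 g(9,7)=9 g(9,9)=1
t=10: g(10,-2)=165 g(10,0)=242 g(10,2)=209 g(10,4)=120 g(10,6)=45 g(10,8)=10 g(10,10)=1
t=11: g(11,-3)=165 g(11,-1)=407 g(11,1)=451 g(11,3)=329 g(11,5)=165 g(11,7)=55 g(11,9)=11 g(11,11)=1
t=12: g(12,-2)=572 g(12,0)=858 g(12,2)=780 g(12,4)=494 g(12,6)=220 g(12,8)=66 g(12,10)=12 g(12,12)=1
t=13: g(13,-3)=572 g(13,-1)=1430 g(13,1)=1638 g(13,3)=1274 g(13,5)=714 g(13,7)=286 g(13,9)=78 g(13,11)=13 g(13,13)=1
t=14: g(14,-2)=2002 g(14,0)=3068 g(14,2)=2912 g(14,4)=1988 g(14,6)=1000 g(14,8)=364 g(14,10)=91 g(14,12)=14 g(14,14)=1
t=15: g(15,-3)=2002 g(15,-1)=5070 g(15,1)=5980 g(15,3)=4900 g(15,5)=2988 g(15,7)=1364 g(15,9)=455 g(15,11)=105 g(15,13)=15 g(15,15)=1
t=16: g(16,-2)=7072 g(16,0)=11050 g(16,2)=10880 g(16,4)=7888 g(16,6)=4352 g(16,8)=1819 g(16,10)=560 g(16,12)=120 g(16,14)=16 g(16,16)=1
t=17: g(17,-3)=7072 g(17,-1)=18122 g(17,1)=21930 g(17,3)=18768 g(17,5)=12240 g(17,7)=6171 g(17,9)=2379 g(17,11)=680 g(17,13)=136 g(17,15)=17 g(17,17)=1
t=18: g(18,-2)=25194 g(18,0)=40052 g(18,2)=40698 g(18,4)=31008 g(18,6)=18411 g(18,8)=8550 g(18,10)=3059 g(18,12)=816 g(18,14)=153 g(18,16)=18 g(18,18)=1
t=19: g(19,-3)=25194 g(19,-1)=65246 g(19,1)=80750 g(19,3)=71706 g(19,5)=49419 g(19,7)=26961 g(19,9)=11609 g(19,11)=3875 g(19,13)=969 g(19,15)=171 g(19,17)=19 g(19,19)=1
Paths never hitting -4: Σ_s g(19,s) = 335920
Paths hitting -4: 2^19 - 335920 = 188368
P = 188368/524288 = 11773/32768

Answer: 11773/32768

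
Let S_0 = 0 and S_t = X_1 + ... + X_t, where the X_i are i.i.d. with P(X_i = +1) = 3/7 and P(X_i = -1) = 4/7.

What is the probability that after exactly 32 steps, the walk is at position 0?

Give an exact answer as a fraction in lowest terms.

To be at 0 after 32 steps: need exactly 16 steps of +1 and 16 of -1.
Number of such sequences: C(32,16) = 601080390
Each has probability (3/7)^16 · (4/7)^16 = 184884258895036416/1104427674243920646305299201
P = 601080390 · 184884258895036416/1104427674243920646305299201 = 111130302441489457993482240/1104427674243920646305299201

Answer: 111130302441489457993482240/1104427674243920646305299201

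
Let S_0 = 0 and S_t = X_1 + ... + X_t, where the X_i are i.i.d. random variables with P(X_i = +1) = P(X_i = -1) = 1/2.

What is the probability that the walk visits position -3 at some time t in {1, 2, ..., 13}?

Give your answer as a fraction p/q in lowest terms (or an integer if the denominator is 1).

Count via complement. Let g(t,s) = #length-t paths at position s with S_1..S_t all ≠ -3.
g(t,s) = g(t-1,s-1) + g(t-1,s+1) for s ≠ -3; g(t,-3) = 0.
t=0: g(0,0)=1
t=1: g(1,-1)=1 g(1,1)=1
t=2: g(2,-2)=1 g(2,0)=2 g(2,2)=1
t=3: g(3,-1)=3 g(3,1)=3 g(3,3)=1
t=4: g(4,-2)=3 g(4,0)=6 g(4,2)=4 g(4,4)=1
t=5: g(5,-1)=9 g(5,1)=10 g(5,3)=5 g(5,5)=1
t=6: g(6,-2)=9 g(6,0)=19 g(6,2)=15 g(6,4)=6 g(6,6)=1
t=7: g(7,-1)=28 g(7,1)=34 g(7,3)=21 g(7,5)=7 g(7,7)=1
t=8: g(8,-2)=28 g(8,0)=62 g(8,2)=55 g(8,4)=28 g(8,6)=8 g(8,8)=1
t=9: g(9,-1)=90 g(9,1)=117 g(9,3)=83 g(9,5)=36 g(9,7)=9 g(9,9)=1
t=10: g(10,-2)=90 g(10,0)=207 g(10,2)=200 g(10,4)=119 g(10,6)=45 g(10,8)=10 g(10,10)=1
t=11: g(11,-1)=297 g(11,1)=407 g(11,3)=319 g(11,5)=164 g(11,7)=55 g(11,9)=11 g(11,11)=1
t=12: g(12,-2)=297 g(12,0)=704 g(12,2)=726 g(12,4)=483 g(12,6)=219 g(12,8)=66 g(12,10)=12 g(12,12)=1
t=13: g(13,-1)=1001 g(13,1)=1430 g(13,3)=1209 g(13,5)=702 g(13,7)=285 g(13,9)=78 g(13,11)=13 g(13,13)=1
Paths never hitting -3: Σ_s g(13,s) = 4719
Paths hitting -3: 2^13 - 4719 = 3473
P = 3473/8192 = 3473/8192

Answer: 3473/8192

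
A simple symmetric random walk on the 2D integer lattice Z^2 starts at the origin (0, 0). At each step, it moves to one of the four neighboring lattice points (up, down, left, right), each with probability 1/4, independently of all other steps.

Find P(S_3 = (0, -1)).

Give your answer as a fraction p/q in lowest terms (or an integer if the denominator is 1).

Let h be the number of horizontal steps (so 3-h are vertical). To end at (0,-1) need (h+0)/2 right-steps and ((3-h)-1)/2 up-steps.
Sum over h with 0 ≤ h ≤ 2, h ≡ 0 (mod 2), 3-h ≡ 1 (mod 2):
h=0: C(3,0)·C(0,0)·C(3,1) = 1·1·3 = 3
h=2: C(3,2)·C(2,1)·C(1,0) = 3·2·1 = 6
Total favorable: 9
Total paths: 4^3 = 64
P = 9/64 = 9/64

Answer: 9/64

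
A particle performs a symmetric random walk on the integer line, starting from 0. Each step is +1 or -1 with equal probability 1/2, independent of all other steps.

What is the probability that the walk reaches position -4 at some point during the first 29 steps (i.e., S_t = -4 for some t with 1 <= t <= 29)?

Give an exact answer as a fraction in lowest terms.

Answer: 123012781/268435456

Derivation:
Count via complement. Let g(t,s) = #length-t paths at position s with S_1..S_t all ≠ -4.
g(t,s) = g(t-1,s-1) + g(t-1,s+1) for s ≠ -4; g(t,-4) = 0.
t=0: g(0,0)=1
t=1: g(1,-1)=1 g(1,1)=1
t=2: g(2,-2)=1 g(2,0)=2 g(2,2)=1
t=3: g(3,-3)=1 g(3,-1)=3 g(3,1)=3 g(3,3)=1
t=4: g(4,-2)=4 g(4,0)=6 g(4,2)=4 g(4,4)=1
t=5: g(5,-3)=4 g(5,-1)=10 g(5,1)=10 g(5,3)=5 g(5,5)=1
t=6: g(6,-2)=14 g(6,0)=20 g(6,2)=15 g(6,4)=6 g(6,6)=1
t=7: g(7,-3)=14 g(7,-1)=34 g(7,1)=35 g(7,3)=21 g(7,5)=7 g(7,7)=1
t=8: g(8,-2)=48 g(8,0)=69 g(8,2)=56 g(8,4)=28 g(8,6)=8 g(8,8)=1
t=9: g(9,-3)=48 g(9,-1)=117 g(9,1)=125 g(9,3)=84 g(9,5)=36 g(9,7)=9 g(9,9)=1
t=10: g(10,-2)=165 g(10,0)=242 g(10,2)=209 g(10,4)=120 g(10,6)=45 g(10,8)=10 g(10,10)=1
t=11: g(11,-3)=165 g(11,-1)=407 g(11,1)=451 g(11,3)=329 g(11,5)=165 g(11,7)=55 g(11,9)=11 g(11,11)=1
t=12: g(12,-2)=572 g(12,0)=858 g(12,2)=780 g(12,4)=494 g(12,6)=220 g(12,8)=66 g(12,10)=12 g(12,12)=1
t=13: g(13,-3)=572 g(13,-1)=1430 g(13,1)=1638 g(13,3)=1274 g(13,5)=714 g(13,7)=286 g(13,9)=78 g(13,11)=13 g(13,13)=1
t=14: g(14,-2)=2002 g(14,0)=3068 g(14,2)=2912 g(14,4)=1988 g(14,6)=1000 g(14,8)=364 g(14,10)=91 g(14,12)=14 g(14,14)=1
t=15: g(15,-3)=2002 g(15,-1)=5070 g(15,1)=5980 g(15,3)=4900 g(15,5)=2988 g(15,7)=1364 g(15,9)=455 g(15,11)=105 g(15,13)=15 g(15,15)=1
t=16: g(16,-2)=7072 g(16,0)=11050 g(16,2)=10880 g(16,4)=7888 g(16,6)=4352 g(16,8)=1819 g(16,10)=560 g(16,12)=120 g(16,14)=16 g(16,16)=1
t=17: g(17,-3)=7072 g(17,-1)=18122 g(17,1)=21930 g(17,3)=18768 g(17,5)=12240 g(17,7)=6171 g(17,9)=2379 g(17,11)=680 g(17,13)=136 g(17,15)=17 g(17,17)=1
t=18: g(18,-2)=25194 g(18,0)=40052 g(18,2)=40698 g(18,4)=31008 g(18,6)=18411 g(18,8)=8550 g(18,10)=3059 g(18,12)=816 g(18,14)=153 g(18,16)=18 g(18,18)=1
t=19: g(19,-3)=25194 g(19,-1)=65246 g(19,1)=80750 g(19,3)=71706 g(19,5)=49419 g(19,7)=26961 g(19,9)=11609 g(19,11)=3875 g(19,13)=969 g(19,15)=171 g(19,17)=19 g(19,19)=1
t=20: g(20,-2)=90440 g(20,0)=145996 g(20,2)=152456 g(20,4)=121125 g(20,6)=76380 g(20,8)=38570 g(20,10)=15484 g(20,12)=4844 g(20,14)=1140 g(20,16)=190 g(20,18)=20 g(20,20)=1
t=21: g(21,-3)=90440 g(21,-1)=236436 g(21,1)=298452 g(21,3)=273581 g(21,5)=197505 g(21,7)=114950 g(21,9)=54054 g(21,11)=20328 g(21,13)=5984 g(21,15)=1330 g(21,17)=210 g(21,19)=21 g(21,21)=1
t=22: g(22,-2)=326876 g(22,0)=534888 g(22,2)=572033 g(22,4)=471086 g(22,6)=312455 g(22,8)=169004 g(22,10)=74382 g(22,12)=26312 g(22,14)=7314 g(22,16)=1540 g(22,18)=231 g(22,20)=22 g(22,22)=1
t=23: g(23,-3)=326876 g(23,-1)=861764 g(23,1)=1106921 g(23,3)=1043119 g(23,5)=783541 g(23,7)=481459 g(23,9)=243386 g(23,11)=100694 g(23,13)=33626 g(23,15)=8854 g(23,17)=1771 g(23,19)=253 g(23,21)=23 g(23,23)=1
t=24: g(24,-2)=1188640 g(24,0)=1968685 g(24,2)=2150040 g(24,4)=1826660 g(24,6)=1265000 g(24,8)=724845 g(24,10)=344080 g(24,12)=134320 g(24,14)=42480 g(24,16)=10625 g(24,18)=2024 g(24,20)=276 g(24,22)=24 g(24,24)=1
t=25: g(25,-3)=1188640 g(25,-1)=3157325 g(25,1)=4118725 g(25,3)=3976700 g(25,5)=3091660 g(25,7)=1989845 g(25,9)=1068925 g(25,11)=478400 g(25,13)=176800 g(25,15)=53105 g(25,17)=12649 g(25,19)=2300 g(25,21)=300 g(25,23)=25 g(25,25)=1
t=26: g(26,-2)=4345965 g(26,0)=7276050 g(26,2)=8095425 g(26,4)=7068360 g(26,6)=5081505 g(26,8)=3058770 g(26,10)=1547325 g(26,12)=655200 g(26,14)=229905 g(26,16)=65754 g(26,18)=14949 g(26,20)=2600 g(26,22)=325 g(26,24)=26 g(26,26)=1
t=27: g(27,-3)=4345965 g(27,-1)=11622015 g(27,1)=15371475 g(27,3)=15163785 g(27,5)=12149865 g(27,7)=8140275 g(27,9)=4606095 g(27,11)=2202525 g(27,13)=885105 g(27,15)=295659 g(27,17)=80703 g(27,19)=17549 g(27,21)=2925 g(27,23)=351 g(27,25)=27 g(27,27)=1
t=28: g(28,-2)=15967980 g(28,0)=26993490 g(28,2)=30535260 g(28,4)=27313650 g(28,6)=20290140 g(28,8)=12746370 g(28,10)=6808620 g(28,12)=3087630 g(28,14)=1180764 g(28,16)=376362 g(28,18)=98252 g(28,20)=20474 g(28,22)=3276 g(28,24)=378 g(28,26)=28 g(28,28)=1
t=29: g(29,-3)=15967980 g(29,-1)=42961470 g(29,1)=57528750 g(29,3)=57848910 g(29,5)=47603790 g(29,7)=33036510 g(29,9)=19554990 g(29,11)=9896250 g(29,13)=4268394 g(29,15)=1557126 g(29,17)=474614 g(29,19)=118726 g(29,21)=23750 g(29,23)=3654 g(29,25)=406 g(29,27)=29 g(29,29)=1
Paths never hitting -4: Σ_s g(29,s) = 290845350
Paths hitting -4: 2^29 - 290845350 = 246025562
P = 246025562/536870912 = 123012781/268435456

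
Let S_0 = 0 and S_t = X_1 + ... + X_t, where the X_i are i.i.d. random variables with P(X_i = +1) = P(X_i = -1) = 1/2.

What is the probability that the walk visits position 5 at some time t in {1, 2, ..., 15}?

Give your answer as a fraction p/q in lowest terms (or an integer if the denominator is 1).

Answer: 6885/32768

Derivation:
Count via complement. Let g(t,s) = #length-t paths at position s with S_1..S_t all ≠ 5.
g(t,s) = g(t-1,s-1) + g(t-1,s+1) for s ≠ 5; g(t,5) = 0.
t=0: g(0,0)=1
t=1: g(1,-1)=1 g(1,1)=1
t=2: g(2,-2)=1 g(2,0)=2 g(2,2)=1
t=3: g(3,-3)=1 g(3,-1)=3 g(3,1)=3 g(3,3)=1
t=4: g(4,-4)=1 g(4,-2)=4 g(4,0)=6 g(4,2)=4 g(4,4)=1
t=5: g(5,-5)=1 g(5,-3)=5 g(5,-1)=10 g(5,1)=10 g(5,3)=5
t=6: g(6,-6)=1 g(6,-4)=6 g(6,-2)=15 g(6,0)=20 g(6,2)=15 g(6,4)=5
t=7: g(7,-7)=1 g(7,-5)=7 g(7,-3)=21 g(7,-1)=35 g(7,1)=35 g(7,3)=20
t=8: g(8,-8)=1 g(8,-6)=8 g(8,-4)=28 g(8,-2)=56 g(8,0)=70 g(8,2)=55 g(8,4)=20
t=9: g(9,-9)=1 g(9,-7)=9 g(9,-5)=36 g(9,-3)=84 g(9,-1)=126 g(9,1)=125 g(9,3)=75
t=10: g(10,-10)=1 g(10,-8)=10 g(10,-6)=45 g(10,-4)=120 g(10,-2)=210 g(10,0)=251 g(10,2)=200 g(10,4)=75
t=11: g(11,-11)=1 g(11,-9)=11 g(11,-7)=55 g(11,-5)=165 g(11,-3)=330 g(11,-1)=461 g(11,1)=451 g(11,3)=275
t=12: g(12,-12)=1 g(12,-10)=12 g(12,-8)=66 g(12,-6)=220 g(12,-4)=495 g(12,-2)=791 g(12,0)=912 g(12,2)=726 g(12,4)=275
t=13: g(13,-13)=1 g(13,-11)=13 g(13,-9)=78 g(13,-7)=286 g(13,-5)=715 g(13,-3)=1286 g(13,-1)=1703 g(13,1)=1638 g(13,3)=1001
t=14: g(14,-14)=1 g(14,-12)=14 g(14,-10)=91 g(14,-8)=364 g(14,-6)=1001 g(14,-4)=2001 g(14,-2)=2989 g(14,0)=3341 g(14,2)=2639 g(14,4)=1001
t=15: g(15,-15)=1 g(15,-13)=15 g(15,-11)=105 g(15,-9)=455 g(15,-7)=1365 g(15,-5)=3002 g(15,-3)=4990 g(15,-1)=6330 g(15,1)=5980 g(15,3)=3640
Paths never hitting 5: Σ_s g(15,s) = 25883
Paths hitting 5: 2^15 - 25883 = 6885
P = 6885/32768 = 6885/32768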